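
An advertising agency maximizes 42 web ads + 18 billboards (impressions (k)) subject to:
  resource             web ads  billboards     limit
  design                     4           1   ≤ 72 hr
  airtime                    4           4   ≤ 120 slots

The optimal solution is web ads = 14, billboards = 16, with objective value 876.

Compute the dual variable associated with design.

At the optimum: design uses 72 of 72 (binding); airtime uses 120 of 120 (binding).
Dual feasibility on the basic columns requires 4·y_design + 4·y_airtime = 42, 1·y_design + 4·y_airtime = 18.
This yields shadow prices y_design = 8, y_airtime = 2.5.
Shadow price of design = 8.

8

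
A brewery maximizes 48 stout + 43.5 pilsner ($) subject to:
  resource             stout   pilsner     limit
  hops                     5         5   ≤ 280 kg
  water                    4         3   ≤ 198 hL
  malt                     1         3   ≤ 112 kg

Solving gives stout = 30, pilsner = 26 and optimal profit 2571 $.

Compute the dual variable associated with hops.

At the optimum: hops uses 280 of 280 (binding); water uses 198 of 198 (binding); malt uses 108 of 112 (slack = 4).
By complementary slackness, y = 0 for the non-binding constraint.
From A_Bᵀ y = c: 5·y_hops + 4·y_water = 48; 5·y_hops + 3·y_water = 43.5.
→ y_hops = 6 and y_water = 4.5.
Shadow price of hops = 6.

6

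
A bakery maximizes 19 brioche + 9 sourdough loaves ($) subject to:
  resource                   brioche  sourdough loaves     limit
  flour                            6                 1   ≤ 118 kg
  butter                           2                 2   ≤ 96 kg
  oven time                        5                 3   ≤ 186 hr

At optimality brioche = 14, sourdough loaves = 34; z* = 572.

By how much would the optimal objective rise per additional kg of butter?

At the optimum: flour uses 118 of 118 (binding); butter uses 96 of 96 (binding); oven time uses 172 of 186 (slack = 14).
Since oven time is not tight, its dual is 0.
The binding rows give the dual system: 6·y_flour + 2·y_butter = 19 and 1·y_flour + 2·y_butter = 9.
This yields shadow prices y_flour = 2, y_butter = 3.5.
Shadow price of butter = 3.5.

3.5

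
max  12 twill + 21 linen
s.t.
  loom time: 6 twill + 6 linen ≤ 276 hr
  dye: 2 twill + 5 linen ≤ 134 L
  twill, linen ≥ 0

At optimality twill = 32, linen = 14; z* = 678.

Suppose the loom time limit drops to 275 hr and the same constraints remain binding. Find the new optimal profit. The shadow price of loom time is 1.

Δb = -1, so new z* = 678 + (1)·(-1) = 678 − 1 = 677.

677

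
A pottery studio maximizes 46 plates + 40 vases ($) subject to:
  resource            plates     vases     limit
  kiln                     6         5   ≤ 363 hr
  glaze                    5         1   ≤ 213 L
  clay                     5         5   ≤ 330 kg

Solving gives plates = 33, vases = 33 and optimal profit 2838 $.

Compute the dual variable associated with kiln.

6

Binding: kiln and clay. Non-binding: glaze (15 unused).
Slack constraints have shadow price 0 (complementary slackness).
Dual feasibility on the basic columns requires 6·y_kiln + 5·y_clay = 46, 5·y_kiln + 5·y_clay = 40.
This yields shadow prices y_kiln = 6, y_clay = 2.
Shadow price of kiln = 6.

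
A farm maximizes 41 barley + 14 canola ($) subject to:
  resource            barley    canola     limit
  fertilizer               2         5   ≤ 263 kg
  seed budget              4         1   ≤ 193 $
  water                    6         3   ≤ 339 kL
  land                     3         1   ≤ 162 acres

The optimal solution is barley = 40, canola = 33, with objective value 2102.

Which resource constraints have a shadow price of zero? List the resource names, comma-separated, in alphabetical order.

fertilizer, land

fertilizer: 245/263 (slack 18)
seed budget: 193/193 (binding)
water: 339/339 (binding)
land: 153/162 (slack 9)
By complementary slackness, a constraint with positive slack has shadow price 0 → fertilizer, land.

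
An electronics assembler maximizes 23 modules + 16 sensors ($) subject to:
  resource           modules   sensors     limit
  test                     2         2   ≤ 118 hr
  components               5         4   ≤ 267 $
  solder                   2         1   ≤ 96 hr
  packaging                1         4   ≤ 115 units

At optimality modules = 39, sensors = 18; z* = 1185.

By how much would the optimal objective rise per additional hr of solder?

4

Binding: components and solder. Non-binding: test (4 unused), packaging (4 unused).
Since test, packaging are not tight, their duals are 0.
Dual feasibility on the basic columns requires 5·y_components + 2·y_solder = 23, 4·y_components + 1·y_solder = 16.
This yields shadow prices y_components = 3, y_solder = 4.
Shadow price of solder = 4.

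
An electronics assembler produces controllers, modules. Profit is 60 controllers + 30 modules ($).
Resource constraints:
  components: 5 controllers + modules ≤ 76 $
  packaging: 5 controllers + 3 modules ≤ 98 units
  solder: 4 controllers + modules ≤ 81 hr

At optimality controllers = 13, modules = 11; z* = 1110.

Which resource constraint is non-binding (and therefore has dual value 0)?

solder

components: 76/76 (binding)
packaging: 98/98 (binding)
solder: 63/81 (slack 18)
By complementary slackness, a constraint with positive slack has shadow price 0 → solder.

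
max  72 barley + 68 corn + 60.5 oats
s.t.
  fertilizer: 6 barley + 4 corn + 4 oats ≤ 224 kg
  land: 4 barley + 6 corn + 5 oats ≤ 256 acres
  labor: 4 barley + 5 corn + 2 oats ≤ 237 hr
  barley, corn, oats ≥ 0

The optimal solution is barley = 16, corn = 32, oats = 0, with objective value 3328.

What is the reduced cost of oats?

Check each constraint at x*: fertilizer 224/224 (tight); land 256/256 (tight); labor 224/237 (slack 13).
Since labor is not tight, its dual is 0.
From A_Bᵀ y = c: 6·y_fertilizer + 4·y_land = 72; 4·y_fertilizer + 6·y_land = 68.
This yields shadow prices y_fertilizer = 8, y_land = 6.
Reduced cost of oats: c₃ − yᵀa₃ = 60.5 − (8·4 + 6·5) = 60.5 − 62 = -1.5.

-1.5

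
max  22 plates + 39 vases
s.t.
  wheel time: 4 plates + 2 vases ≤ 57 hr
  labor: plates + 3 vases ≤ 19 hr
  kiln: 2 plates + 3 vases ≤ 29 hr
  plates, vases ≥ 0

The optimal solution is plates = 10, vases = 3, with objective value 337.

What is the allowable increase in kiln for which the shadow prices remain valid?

3.3

Binding constraints: labor, kiln. The basis is B = [[1,3],[2,3]] with det -3.
Per unit increase in kiln, x* moves by d = (1, -0.3333).
The basis stays optimal until wheel time becomes binding; allowable increase = 3.3 hr.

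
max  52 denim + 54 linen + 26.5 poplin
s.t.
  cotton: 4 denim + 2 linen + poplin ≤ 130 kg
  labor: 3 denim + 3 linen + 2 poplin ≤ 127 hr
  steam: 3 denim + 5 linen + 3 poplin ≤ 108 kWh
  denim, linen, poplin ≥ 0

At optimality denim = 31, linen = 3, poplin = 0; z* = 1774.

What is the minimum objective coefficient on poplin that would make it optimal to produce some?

Check each constraint at x*: cotton 130/130 (tight); labor 102/127 (slack 25); steam 108/108 (tight).
Since labor is not tight, its dual is 0.
The binding rows give the dual system: 4·y_cotton + 3·y_steam = 52 and 2·y_cotton + 5·y_steam = 54.
→ y_cotton = 7 and y_steam = 8.
poplin enters the basis when its profit ≥ yᵀa₃ = 7·1 + 8·3 = 31.

31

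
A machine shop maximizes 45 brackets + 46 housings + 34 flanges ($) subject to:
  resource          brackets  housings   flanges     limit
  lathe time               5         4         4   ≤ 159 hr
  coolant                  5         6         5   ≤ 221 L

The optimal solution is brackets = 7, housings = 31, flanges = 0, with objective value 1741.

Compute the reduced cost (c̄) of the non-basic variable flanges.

Check each constraint at x*: lathe time 159/159 (tight); coolant 221/221 (tight).
From A_Bᵀ y = c: 5·y_lathe time + 5·y_coolant = 45; 4·y_lathe time + 6·y_coolant = 46.
Solving: y_lathe time = 4, y_coolant = 5.
Reduced cost of flanges: c₃ − yᵀa₃ = 34 − (4·4 + 5·5) = 34 − 41 = -7.

-7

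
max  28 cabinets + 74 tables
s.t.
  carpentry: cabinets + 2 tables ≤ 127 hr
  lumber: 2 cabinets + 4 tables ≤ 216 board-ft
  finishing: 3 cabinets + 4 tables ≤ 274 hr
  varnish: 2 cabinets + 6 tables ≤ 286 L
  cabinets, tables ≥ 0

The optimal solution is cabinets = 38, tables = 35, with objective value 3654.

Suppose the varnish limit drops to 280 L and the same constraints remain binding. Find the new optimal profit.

3600

At the optimum: carpentry uses 108 of 127 (slack = 19); lumber uses 216 of 216 (binding); finishing uses 254 of 274 (slack = 20); varnish uses 286 of 286 (binding).
Since carpentry, finishing are not tight, their duals are 0.
From A_Bᵀ y = c: 2·y_lumber + 2·y_varnish = 28; 4·y_lumber + 6·y_varnish = 74.
This yields shadow prices y_lumber = 5, y_varnish = 9.
Δz = y_varnish·Δb = 9 × (-6) = -54, so new z* = 3654 − 54 = 3600.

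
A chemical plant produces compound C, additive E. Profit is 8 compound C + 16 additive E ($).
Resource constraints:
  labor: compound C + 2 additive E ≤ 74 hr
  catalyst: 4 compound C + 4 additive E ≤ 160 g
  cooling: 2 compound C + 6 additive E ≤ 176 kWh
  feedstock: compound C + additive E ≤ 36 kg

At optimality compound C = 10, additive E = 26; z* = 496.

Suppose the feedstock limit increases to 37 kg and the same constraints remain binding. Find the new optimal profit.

At the optimum: labor uses 62 of 74 (slack = 12); catalyst uses 144 of 160 (slack = 16); cooling uses 176 of 176 (binding); feedstock uses 36 of 36 (binding).
Slack constraints have shadow price 0 (complementary slackness).
From A_Bᵀ y = c: 2·y_cooling + 1·y_feedstock = 8; 6·y_cooling + 1·y_feedstock = 16.
Solving: y_cooling = 2, y_feedstock = 4.
Δz = y_feedstock·Δb = 4 × (1) = 4, so new z* = 496 + 4 = 500.

500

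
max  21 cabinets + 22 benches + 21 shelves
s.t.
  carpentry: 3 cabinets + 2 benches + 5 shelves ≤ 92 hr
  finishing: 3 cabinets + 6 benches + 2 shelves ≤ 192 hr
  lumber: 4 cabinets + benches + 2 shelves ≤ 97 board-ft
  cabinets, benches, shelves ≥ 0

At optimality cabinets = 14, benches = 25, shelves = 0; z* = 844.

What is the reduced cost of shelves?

Binding: carpentry and finishing. Non-binding: lumber (16 unused).
By complementary slackness, y = 0 for the non-binding constraint.
The binding rows give the dual system: 3·y_carpentry + 3·y_finishing = 21 and 2·y_carpentry + 6·y_finishing = 22.
→ y_carpentry = 5 and y_finishing = 2.
Reduced cost of shelves: c₃ − yᵀa₃ = 21 − (5·5 + 2·2) = 21 − 29 = -8.

-8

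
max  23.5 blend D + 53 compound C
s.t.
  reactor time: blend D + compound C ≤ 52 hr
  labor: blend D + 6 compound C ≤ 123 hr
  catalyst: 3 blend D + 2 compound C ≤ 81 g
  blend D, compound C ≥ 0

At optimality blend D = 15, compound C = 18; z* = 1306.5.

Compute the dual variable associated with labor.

7

Binding: labor and catalyst. Non-binding: reactor time (19 unused).
Since reactor time is not tight, its dual is 0.
From A_Bᵀ y = c: 1·y_labor + 3·y_catalyst = 23.5; 6·y_labor + 2·y_catalyst = 53.
→ y_labor = 7 and y_catalyst = 5.5.
Shadow price of labor = 7.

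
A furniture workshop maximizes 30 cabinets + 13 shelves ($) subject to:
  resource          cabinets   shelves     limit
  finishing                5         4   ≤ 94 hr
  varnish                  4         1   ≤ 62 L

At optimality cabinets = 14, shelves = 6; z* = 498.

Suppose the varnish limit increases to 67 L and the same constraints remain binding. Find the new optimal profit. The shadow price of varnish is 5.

523

Δb = 5, so new z* = 498 + (5)·(5) = 498 + 25 = 523.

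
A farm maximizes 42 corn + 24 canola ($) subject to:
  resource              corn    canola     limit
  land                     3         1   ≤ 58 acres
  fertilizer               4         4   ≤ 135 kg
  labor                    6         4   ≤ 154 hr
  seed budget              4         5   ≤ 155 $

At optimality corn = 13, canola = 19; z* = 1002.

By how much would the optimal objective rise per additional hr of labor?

5

At the optimum: land uses 58 of 58 (binding); fertilizer uses 128 of 135 (slack = 7); labor uses 154 of 154 (binding); seed budget uses 147 of 155 (slack = 8).
Since fertilizer, seed budget are not tight, their duals are 0.
The binding rows give the dual system: 3·y_land + 6·y_labor = 42 and 1·y_land + 4·y_labor = 24.
→ y_land = 4 and y_labor = 5.
Shadow price of labor = 5.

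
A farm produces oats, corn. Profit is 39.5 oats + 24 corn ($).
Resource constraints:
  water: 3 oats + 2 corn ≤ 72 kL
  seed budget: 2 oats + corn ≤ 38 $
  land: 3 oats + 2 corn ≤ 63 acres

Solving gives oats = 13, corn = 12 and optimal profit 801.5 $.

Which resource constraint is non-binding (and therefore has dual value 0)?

water: 63/72 (slack 9)
seed budget: 38/38 (binding)
land: 63/63 (binding)
By complementary slackness, a constraint with positive slack has shadow price 0 → water.

water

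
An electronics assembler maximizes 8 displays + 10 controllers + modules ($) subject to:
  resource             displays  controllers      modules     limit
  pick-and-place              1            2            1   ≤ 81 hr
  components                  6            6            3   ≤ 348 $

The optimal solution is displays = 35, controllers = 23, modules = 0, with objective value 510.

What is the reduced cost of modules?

Both pick-and-place and components are binding at x*.
From A_Bᵀ y = c: 1·y_pick-and-place + 6·y_components = 8; 2·y_pick-and-place + 6·y_components = 10.
Solving: y_pick-and-place = 2, y_components = 1.
Reduced cost of modules: c₃ − yᵀa₃ = 1 − (2·1 + 1·3) = 1 − 5 = -4.

-4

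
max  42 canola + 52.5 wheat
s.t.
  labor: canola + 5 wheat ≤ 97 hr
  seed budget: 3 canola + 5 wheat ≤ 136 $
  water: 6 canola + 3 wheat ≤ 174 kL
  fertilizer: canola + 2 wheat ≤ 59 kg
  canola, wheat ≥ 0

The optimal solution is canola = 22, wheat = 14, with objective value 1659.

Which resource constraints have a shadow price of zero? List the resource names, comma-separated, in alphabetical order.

fertilizer, labor

labor: 92/97 (slack 5)
seed budget: 136/136 (binding)
water: 174/174 (binding)
fertilizer: 50/59 (slack 9)
By complementary slackness, a constraint with positive slack has shadow price 0 → fertilizer, labor.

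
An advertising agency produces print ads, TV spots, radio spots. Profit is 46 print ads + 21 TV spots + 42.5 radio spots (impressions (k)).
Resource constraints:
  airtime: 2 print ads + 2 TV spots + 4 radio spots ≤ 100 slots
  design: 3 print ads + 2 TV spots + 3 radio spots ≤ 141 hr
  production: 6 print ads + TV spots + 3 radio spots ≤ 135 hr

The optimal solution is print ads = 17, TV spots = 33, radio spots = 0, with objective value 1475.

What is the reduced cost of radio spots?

At the optimum: airtime uses 100 of 100 (binding); design uses 117 of 141 (slack = 24); production uses 135 of 135 (binding).
Since design is not tight, its dual is 0.
The binding rows give the dual system: 2·y_airtime + 6·y_production = 46 and 2·y_airtime + 1·y_production = 21.
Solving: y_airtime = 8, y_production = 5.
Reduced cost of radio spots: c₃ − yᵀa₃ = 42.5 − (8·4 + 5·3) = 42.5 − 47 = -4.5.

-4.5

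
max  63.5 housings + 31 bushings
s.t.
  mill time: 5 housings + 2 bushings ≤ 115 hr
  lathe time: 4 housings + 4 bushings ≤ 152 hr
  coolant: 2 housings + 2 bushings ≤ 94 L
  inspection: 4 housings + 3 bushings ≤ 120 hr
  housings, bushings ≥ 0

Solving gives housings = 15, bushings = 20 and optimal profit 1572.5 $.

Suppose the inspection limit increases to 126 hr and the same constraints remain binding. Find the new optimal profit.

Check each constraint at x*: mill time 115/115 (tight); lathe time 140/152 (slack 12); coolant 70/94 (slack 24); inspection 120/120 (tight).
Slack constraints have shadow price 0 (complementary slackness).
From A_Bᵀ y = c: 5·y_mill time + 4·y_inspection = 63.5; 2·y_mill time + 3·y_inspection = 31.
This yields shadow prices y_mill time = 9.5, y_inspection = 4.
Δz = y_inspection·Δb = 4 × (6) = 24, so new z* = 1572.5 + 24 = 1596.5.

1596.5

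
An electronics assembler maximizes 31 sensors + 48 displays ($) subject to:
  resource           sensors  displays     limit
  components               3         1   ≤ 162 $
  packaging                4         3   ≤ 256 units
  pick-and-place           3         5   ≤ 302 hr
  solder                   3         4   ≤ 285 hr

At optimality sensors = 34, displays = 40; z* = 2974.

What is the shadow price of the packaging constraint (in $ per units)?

1

Binding: packaging and pick-and-place. Non-binding: components (20 unused), solder (23 unused).
Since components, solder are not tight, their duals are 0.
The binding rows give the dual system: 4·y_packaging + 3·y_pick-and-place = 31 and 3·y_packaging + 5·y_pick-and-place = 48.
Solving: y_packaging = 1, y_pick-and-place = 9.
Shadow price of packaging = 1.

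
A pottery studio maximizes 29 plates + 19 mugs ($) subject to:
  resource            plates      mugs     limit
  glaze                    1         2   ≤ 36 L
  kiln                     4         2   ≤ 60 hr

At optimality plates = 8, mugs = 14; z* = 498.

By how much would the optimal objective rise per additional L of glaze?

Both glaze and kiln are binding at x*.
Dual feasibility on the basic columns requires 1·y_glaze + 4·y_kiln = 29, 2·y_glaze + 2·y_kiln = 19.
This yields shadow prices y_glaze = 3, y_kiln = 6.5.
Shadow price of glaze = 3.

3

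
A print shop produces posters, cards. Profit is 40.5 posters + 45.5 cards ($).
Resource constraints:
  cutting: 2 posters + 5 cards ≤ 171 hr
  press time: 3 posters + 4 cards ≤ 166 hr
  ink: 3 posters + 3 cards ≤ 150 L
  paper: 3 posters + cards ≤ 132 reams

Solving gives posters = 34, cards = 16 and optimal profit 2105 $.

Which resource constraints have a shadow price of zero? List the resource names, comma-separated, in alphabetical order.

cutting, paper

cutting: 148/171 (slack 23)
press time: 166/166 (binding)
ink: 150/150 (binding)
paper: 118/132 (slack 14)
By complementary slackness, a constraint with positive slack has shadow price 0 → cutting, paper.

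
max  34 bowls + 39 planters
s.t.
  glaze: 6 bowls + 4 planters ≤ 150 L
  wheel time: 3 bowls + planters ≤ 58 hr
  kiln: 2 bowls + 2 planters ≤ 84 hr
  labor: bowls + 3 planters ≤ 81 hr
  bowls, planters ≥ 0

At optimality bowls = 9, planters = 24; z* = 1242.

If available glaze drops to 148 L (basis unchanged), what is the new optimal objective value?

1233

At the optimum: glaze uses 150 of 150 (binding); wheel time uses 51 of 58 (slack = 7); kiln uses 66 of 84 (slack = 18); labor uses 81 of 81 (binding).
By complementary slackness, y = 0 for the non-binding constraints.
The binding rows give the dual system: 6·y_glaze + 1·y_labor = 34 and 4·y_glaze + 3·y_labor = 39.
Solving: y_glaze = 4.5, y_labor = 7.
Δz = y_glaze·Δb = 4.5 × (-2) = -9, so new z* = 1242 − 9 = 1233.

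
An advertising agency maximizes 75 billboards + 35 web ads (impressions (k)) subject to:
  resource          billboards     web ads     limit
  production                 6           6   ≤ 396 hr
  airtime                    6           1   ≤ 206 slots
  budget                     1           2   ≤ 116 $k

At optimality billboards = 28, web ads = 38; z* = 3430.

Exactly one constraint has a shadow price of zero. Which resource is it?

budget

production: 396/396 (binding)
airtime: 206/206 (binding)
budget: 104/116 (slack 12)
By complementary slackness, a constraint with positive slack has shadow price 0 → budget.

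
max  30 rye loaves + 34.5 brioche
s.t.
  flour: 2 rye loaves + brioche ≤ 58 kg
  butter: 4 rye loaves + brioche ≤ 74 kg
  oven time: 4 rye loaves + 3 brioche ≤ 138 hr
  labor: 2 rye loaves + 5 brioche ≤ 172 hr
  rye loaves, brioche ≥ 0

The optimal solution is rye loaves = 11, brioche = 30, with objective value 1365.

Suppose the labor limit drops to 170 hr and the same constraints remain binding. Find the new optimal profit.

At the optimum: flour uses 52 of 58 (slack = 6); butter uses 74 of 74 (binding); oven time uses 134 of 138 (slack = 4); labor uses 172 of 172 (binding).
Slack constraints have shadow price 0 (complementary slackness).
Dual feasibility on the basic columns requires 4·y_butter + 2·y_labor = 30, 1·y_butter + 5·y_labor = 34.5.
→ y_butter = 4.5 and y_labor = 6.
Δz = y_labor·Δb = 6 × (-2) = -12, so new z* = 1365 − 12 = 1353.

1353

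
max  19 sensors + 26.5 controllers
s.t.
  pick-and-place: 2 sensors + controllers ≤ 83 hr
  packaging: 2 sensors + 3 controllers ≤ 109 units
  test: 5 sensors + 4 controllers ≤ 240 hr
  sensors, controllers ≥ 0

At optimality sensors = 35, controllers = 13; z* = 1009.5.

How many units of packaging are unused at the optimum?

0

packaging used = 2·35 + 3·13 = 109; slack = 109 − 109 = 0.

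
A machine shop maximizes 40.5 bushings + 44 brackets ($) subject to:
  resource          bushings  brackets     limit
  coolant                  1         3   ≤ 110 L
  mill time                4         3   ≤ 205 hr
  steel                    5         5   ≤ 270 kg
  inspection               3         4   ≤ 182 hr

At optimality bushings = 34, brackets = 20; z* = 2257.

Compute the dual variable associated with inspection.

At the optimum: coolant uses 94 of 110 (slack = 16); mill time uses 196 of 205 (slack = 9); steel uses 270 of 270 (binding); inspection uses 182 of 182 (binding).
By complementary slackness, y = 0 for the non-binding constraints.
Dual feasibility on the basic columns requires 5·y_steel + 3·y_inspection = 40.5, 5·y_steel + 4·y_inspection = 44.
Solving: y_steel = 6, y_inspection = 3.5.
Shadow price of inspection = 3.5.

3.5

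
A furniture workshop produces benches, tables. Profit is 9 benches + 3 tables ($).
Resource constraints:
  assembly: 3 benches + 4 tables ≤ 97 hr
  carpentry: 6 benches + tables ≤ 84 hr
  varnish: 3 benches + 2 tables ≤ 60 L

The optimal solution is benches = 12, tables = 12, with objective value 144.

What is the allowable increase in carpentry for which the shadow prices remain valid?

36

Binding constraints: carpentry, varnish. The basis is B = [[6,1],[3,2]] with det 9.
Per unit increase in carpentry, x* moves by d = (0.2222, -0.3333).
The basis stays optimal until tables reaches 0; allowable increase = 36 hr.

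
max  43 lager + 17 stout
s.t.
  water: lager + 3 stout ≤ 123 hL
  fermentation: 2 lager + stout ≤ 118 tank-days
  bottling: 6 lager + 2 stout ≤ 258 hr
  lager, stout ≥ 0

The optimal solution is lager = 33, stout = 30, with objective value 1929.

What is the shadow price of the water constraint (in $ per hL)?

1

At the optimum: water uses 123 of 123 (binding); fermentation uses 96 of 118 (slack = 22); bottling uses 258 of 258 (binding).
Slack constraints have shadow price 0 (complementary slackness).
From A_Bᵀ y = c: 1·y_water + 6·y_bottling = 43; 3·y_water + 2·y_bottling = 17.
This yields shadow prices y_water = 1, y_bottling = 7.
Shadow price of water = 1.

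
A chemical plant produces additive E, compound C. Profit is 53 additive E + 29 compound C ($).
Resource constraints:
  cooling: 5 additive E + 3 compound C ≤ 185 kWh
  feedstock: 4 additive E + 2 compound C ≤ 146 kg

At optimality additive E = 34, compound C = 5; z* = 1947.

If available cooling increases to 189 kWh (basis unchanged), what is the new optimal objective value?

Both cooling and feedstock are binding at x*.
Dual feasibility on the basic columns requires 5·y_cooling + 4·y_feedstock = 53, 3·y_cooling + 2·y_feedstock = 29.
Solving: y_cooling = 5, y_feedstock = 7.
Δz = y_cooling·Δb = 5 × (4) = 20, so new z* = 1947 + 20 = 1967.

1967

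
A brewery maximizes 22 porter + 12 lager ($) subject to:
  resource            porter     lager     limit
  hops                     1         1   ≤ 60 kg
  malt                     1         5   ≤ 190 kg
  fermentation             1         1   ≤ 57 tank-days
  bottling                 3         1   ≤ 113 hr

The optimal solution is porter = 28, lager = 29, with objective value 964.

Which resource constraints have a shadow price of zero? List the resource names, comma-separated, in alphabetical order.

hops: 57/60 (slack 3)
malt: 173/190 (slack 17)
fermentation: 57/57 (binding)
bottling: 113/113 (binding)
By complementary slackness, a constraint with positive slack has shadow price 0 → hops, malt.

hops, malt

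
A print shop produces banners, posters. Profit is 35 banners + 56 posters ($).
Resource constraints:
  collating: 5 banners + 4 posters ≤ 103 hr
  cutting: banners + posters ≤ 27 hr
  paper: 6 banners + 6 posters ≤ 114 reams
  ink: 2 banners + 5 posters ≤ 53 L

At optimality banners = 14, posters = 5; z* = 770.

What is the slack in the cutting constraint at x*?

8

cutting used = 1·14 + 1·5 = 19; slack = 27 − 19 = 8.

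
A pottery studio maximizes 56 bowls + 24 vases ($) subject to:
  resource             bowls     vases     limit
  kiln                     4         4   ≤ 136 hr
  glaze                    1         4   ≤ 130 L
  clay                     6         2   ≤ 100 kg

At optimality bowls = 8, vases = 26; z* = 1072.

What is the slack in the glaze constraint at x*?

18

glaze used = 1·8 + 4·26 = 112; slack = 130 − 112 = 18.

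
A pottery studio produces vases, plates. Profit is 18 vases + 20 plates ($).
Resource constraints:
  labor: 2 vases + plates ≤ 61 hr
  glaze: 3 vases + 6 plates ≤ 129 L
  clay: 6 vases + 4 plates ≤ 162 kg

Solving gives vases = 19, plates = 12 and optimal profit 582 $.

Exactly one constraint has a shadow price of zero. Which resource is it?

labor: 50/61 (slack 11)
glaze: 129/129 (binding)
clay: 162/162 (binding)
By complementary slackness, a constraint with positive slack has shadow price 0 → labor.

labor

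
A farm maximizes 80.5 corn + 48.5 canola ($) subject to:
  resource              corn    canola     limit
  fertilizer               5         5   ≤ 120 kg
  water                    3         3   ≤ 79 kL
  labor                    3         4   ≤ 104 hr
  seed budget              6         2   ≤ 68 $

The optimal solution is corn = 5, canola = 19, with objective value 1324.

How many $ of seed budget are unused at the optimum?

0

seed budget used = 6·5 + 2·19 = 68; slack = 68 − 68 = 0.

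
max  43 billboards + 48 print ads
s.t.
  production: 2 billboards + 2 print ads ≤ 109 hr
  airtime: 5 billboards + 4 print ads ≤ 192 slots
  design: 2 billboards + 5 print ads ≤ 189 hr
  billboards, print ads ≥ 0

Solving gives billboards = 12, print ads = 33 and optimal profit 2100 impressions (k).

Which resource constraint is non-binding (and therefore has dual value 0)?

production

production: 90/109 (slack 19)
airtime: 192/192 (binding)
design: 189/189 (binding)
By complementary slackness, a constraint with positive slack has shadow price 0 → production.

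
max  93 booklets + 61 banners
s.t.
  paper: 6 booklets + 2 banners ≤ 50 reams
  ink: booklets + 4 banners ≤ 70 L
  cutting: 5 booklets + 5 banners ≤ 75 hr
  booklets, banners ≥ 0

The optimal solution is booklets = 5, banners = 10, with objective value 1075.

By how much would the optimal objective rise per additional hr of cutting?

Check each constraint at x*: paper 50/50 (tight); ink 45/70 (slack 25); cutting 75/75 (tight).
Slack constraints have shadow price 0 (complementary slackness).
Dual feasibility on the basic columns requires 6·y_paper + 5·y_cutting = 93, 2·y_paper + 5·y_cutting = 61.
This yields shadow prices y_paper = 8, y_cutting = 9.
Shadow price of cutting = 9.

9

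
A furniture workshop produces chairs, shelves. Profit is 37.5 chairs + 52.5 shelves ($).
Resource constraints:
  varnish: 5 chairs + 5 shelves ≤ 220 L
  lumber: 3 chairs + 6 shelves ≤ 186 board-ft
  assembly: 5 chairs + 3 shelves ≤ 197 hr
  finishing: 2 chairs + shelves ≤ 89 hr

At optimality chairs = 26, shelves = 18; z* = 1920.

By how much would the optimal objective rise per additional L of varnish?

4.5

Check each constraint at x*: varnish 220/220 (tight); lumber 186/186 (tight); assembly 184/197 (slack 13); finishing 70/89 (slack 19).
Since assembly, finishing are not tight, their duals are 0.
From A_Bᵀ y = c: 5·y_varnish + 3·y_lumber = 37.5; 5·y_varnish + 6·y_lumber = 52.5.
→ y_varnish = 4.5 and y_lumber = 5.
Shadow price of varnish = 4.5.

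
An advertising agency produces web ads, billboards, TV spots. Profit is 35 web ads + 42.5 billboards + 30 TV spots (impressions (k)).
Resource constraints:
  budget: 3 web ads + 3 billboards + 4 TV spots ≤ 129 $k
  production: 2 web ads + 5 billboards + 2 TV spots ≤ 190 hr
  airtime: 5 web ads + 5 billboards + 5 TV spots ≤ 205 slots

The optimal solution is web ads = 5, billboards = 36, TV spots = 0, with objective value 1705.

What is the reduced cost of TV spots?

-5

At the optimum: budget uses 123 of 129 (slack = 6); production uses 190 of 190 (binding); airtime uses 205 of 205 (binding).
By complementary slackness, y = 0 for the non-binding constraint.
The binding rows give the dual system: 2·y_production + 5·y_airtime = 35 and 5·y_production + 5·y_airtime = 42.5.
This yields shadow prices y_production = 2.5, y_airtime = 6.
Reduced cost of TV spots: c₃ − yᵀa₃ = 30 − (2.5·2 + 6·5) = 30 − 35 = -5.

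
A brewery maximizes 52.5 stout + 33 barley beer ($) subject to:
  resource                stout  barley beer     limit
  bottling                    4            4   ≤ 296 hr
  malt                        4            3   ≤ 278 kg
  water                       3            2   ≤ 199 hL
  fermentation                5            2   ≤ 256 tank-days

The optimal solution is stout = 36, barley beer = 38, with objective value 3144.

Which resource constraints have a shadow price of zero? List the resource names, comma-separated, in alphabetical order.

malt, water

bottling: 296/296 (binding)
malt: 258/278 (slack 20)
water: 184/199 (slack 15)
fermentation: 256/256 (binding)
By complementary slackness, a constraint with positive slack has shadow price 0 → malt, water.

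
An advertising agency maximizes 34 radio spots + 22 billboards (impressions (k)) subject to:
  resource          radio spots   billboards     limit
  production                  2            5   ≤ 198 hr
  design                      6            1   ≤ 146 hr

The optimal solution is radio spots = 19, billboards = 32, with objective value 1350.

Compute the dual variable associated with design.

4.5

At the optimum: production uses 198 of 198 (binding); design uses 146 of 146 (binding).
Dual feasibility on the basic columns requires 2·y_production + 6·y_design = 34, 5·y_production + 1·y_design = 22.
Solving: y_production = 3.5, y_design = 4.5.
Shadow price of design = 4.5.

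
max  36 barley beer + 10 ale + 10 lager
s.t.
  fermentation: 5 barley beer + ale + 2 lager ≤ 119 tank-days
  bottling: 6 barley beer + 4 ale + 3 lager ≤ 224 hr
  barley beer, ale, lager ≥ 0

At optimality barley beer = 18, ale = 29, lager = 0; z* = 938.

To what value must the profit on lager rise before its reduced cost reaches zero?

Check each constraint at x*: fermentation 119/119 (tight); bottling 224/224 (tight).
Dual feasibility on the basic columns requires 5·y_fermentation + 6·y_bottling = 36, 1·y_fermentation + 4·y_bottling = 10.
This yields shadow prices y_fermentation = 6, y_bottling = 1.
lager enters the basis when its profit ≥ yᵀa₃ = 6·2 + 1·3 = 15.

15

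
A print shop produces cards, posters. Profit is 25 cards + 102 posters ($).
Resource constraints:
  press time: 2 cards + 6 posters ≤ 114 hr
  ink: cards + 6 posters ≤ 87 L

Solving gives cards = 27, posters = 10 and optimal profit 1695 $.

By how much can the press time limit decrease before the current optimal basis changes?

27

Binding constraints: press time, ink. The basis is B = [[2,6],[1,6]] with det 6.
Per unit decrease in press time, x* moves by d = (-1, 0.1667).
The basis stays optimal until cards reaches 0; allowable decrease = 27 hr.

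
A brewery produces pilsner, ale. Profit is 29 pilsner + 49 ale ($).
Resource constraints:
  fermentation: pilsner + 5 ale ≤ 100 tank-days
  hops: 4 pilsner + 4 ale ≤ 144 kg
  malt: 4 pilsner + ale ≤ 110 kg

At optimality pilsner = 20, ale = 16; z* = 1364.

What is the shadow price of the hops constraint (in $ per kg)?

6

At the optimum: fermentation uses 100 of 100 (binding); hops uses 144 of 144 (binding); malt uses 96 of 110 (slack = 14).
Slack constraints have shadow price 0 (complementary slackness).
The binding rows give the dual system: 1·y_fermentation + 4·y_hops = 29 and 5·y_fermentation + 4·y_hops = 49.
This yields shadow prices y_fermentation = 5, y_hops = 6.
Shadow price of hops = 6.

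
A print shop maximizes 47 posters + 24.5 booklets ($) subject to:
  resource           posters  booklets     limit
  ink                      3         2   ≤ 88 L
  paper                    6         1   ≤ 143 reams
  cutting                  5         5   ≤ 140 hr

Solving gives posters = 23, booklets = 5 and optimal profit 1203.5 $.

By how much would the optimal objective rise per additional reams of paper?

4.5

Binding: paper and cutting. Non-binding: ink (9 unused).
Slack constraints have shadow price 0 (complementary slackness).
The binding rows give the dual system: 6·y_paper + 5·y_cutting = 47 and 1·y_paper + 5·y_cutting = 24.5.
→ y_paper = 4.5 and y_cutting = 4.
Shadow price of paper = 4.5.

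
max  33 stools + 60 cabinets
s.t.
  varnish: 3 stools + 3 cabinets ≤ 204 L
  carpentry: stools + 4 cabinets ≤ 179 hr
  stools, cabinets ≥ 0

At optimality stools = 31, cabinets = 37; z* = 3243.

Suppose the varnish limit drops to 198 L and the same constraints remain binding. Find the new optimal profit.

At the optimum: varnish uses 204 of 204 (binding); carpentry uses 179 of 179 (binding).
The binding rows give the dual system: 3·y_varnish + 1·y_carpentry = 33 and 3·y_varnish + 4·y_carpentry = 60.
Solving: y_varnish = 8, y_carpentry = 9.
Δz = y_varnish·Δb = 8 × (-6) = -48, so new z* = 3243 − 48 = 3195.

3195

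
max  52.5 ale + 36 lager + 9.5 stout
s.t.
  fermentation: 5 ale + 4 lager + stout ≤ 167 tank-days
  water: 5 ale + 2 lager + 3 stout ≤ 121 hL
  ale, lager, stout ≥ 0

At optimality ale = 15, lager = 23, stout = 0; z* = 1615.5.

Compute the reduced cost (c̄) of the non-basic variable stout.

At the optimum: fermentation uses 167 of 167 (binding); water uses 121 of 121 (binding).
From A_Bᵀ y = c: 5·y_fermentation + 5·y_water = 52.5; 4·y_fermentation + 2·y_water = 36.
Solving: y_fermentation = 7.5, y_water = 3.
Reduced cost of stout: c₃ − yᵀa₃ = 9.5 − (7.5·1 + 3·3) = 9.5 − 16.5 = -7.

-7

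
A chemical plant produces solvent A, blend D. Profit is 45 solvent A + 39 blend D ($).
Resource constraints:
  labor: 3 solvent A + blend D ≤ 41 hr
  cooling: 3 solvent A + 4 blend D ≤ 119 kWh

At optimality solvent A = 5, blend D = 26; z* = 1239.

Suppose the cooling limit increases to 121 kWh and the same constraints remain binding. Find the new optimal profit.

1255

At the optimum: labor uses 41 of 41 (binding); cooling uses 119 of 119 (binding).
From A_Bᵀ y = c: 3·y_labor + 3·y_cooling = 45; 1·y_labor + 4·y_cooling = 39.
Solving: y_labor = 7, y_cooling = 8.
Δz = y_cooling·Δb = 8 × (2) = 16, so new z* = 1239 + 16 = 1255.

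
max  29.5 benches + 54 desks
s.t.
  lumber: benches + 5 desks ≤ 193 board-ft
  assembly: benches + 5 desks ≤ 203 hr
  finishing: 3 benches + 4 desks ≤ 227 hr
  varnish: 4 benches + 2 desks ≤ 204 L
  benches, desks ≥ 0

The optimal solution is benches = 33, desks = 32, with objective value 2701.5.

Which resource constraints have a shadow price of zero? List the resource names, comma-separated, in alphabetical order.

lumber: 193/193 (binding)
assembly: 193/203 (slack 10)
finishing: 227/227 (binding)
varnish: 196/204 (slack 8)
By complementary slackness, a constraint with positive slack has shadow price 0 → assembly, varnish.

assembly, varnish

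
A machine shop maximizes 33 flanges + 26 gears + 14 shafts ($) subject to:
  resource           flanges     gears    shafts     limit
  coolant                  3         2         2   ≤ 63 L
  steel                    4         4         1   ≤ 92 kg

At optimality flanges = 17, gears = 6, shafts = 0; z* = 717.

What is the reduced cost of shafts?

At the optimum: coolant uses 63 of 63 (binding); steel uses 92 of 92 (binding).
The binding rows give the dual system: 3·y_coolant + 4·y_steel = 33 and 2·y_coolant + 4·y_steel = 26.
Solving: y_coolant = 7, y_steel = 3.
Reduced cost of shafts: c₃ − yᵀa₃ = 14 − (7·2 + 3·1) = 14 − 17 = -3.

-3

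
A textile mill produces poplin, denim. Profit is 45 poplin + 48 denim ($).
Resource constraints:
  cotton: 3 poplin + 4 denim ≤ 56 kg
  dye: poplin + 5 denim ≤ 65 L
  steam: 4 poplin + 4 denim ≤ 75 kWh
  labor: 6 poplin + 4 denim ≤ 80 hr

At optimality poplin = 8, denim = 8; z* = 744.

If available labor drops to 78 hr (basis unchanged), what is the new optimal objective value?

Binding: cotton and labor. Non-binding: dye (17 unused), steam (11 unused).
Slack constraints have shadow price 0 (complementary slackness).
From A_Bᵀ y = c: 3·y_cotton + 6·y_labor = 45; 4·y_cotton + 4·y_labor = 48.
This yields shadow prices y_cotton = 9, y_labor = 3.
Δz = y_labor·Δb = 3 × (-2) = -6, so new z* = 744 − 6 = 738.

738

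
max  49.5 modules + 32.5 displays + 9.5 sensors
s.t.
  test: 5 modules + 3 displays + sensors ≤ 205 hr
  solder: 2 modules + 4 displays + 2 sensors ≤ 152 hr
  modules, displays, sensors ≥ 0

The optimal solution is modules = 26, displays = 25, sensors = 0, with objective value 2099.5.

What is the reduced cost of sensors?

Check each constraint at x*: test 205/205 (tight); solder 152/152 (tight).
Dual feasibility on the basic columns requires 5·y_test + 2·y_solder = 49.5, 3·y_test + 4·y_solder = 32.5.
Solving: y_test = 9.5, y_solder = 1.
Reduced cost of sensors: c₃ − yᵀa₃ = 9.5 − (9.5·1 + 1·2) = 9.5 − 11.5 = -2.

-2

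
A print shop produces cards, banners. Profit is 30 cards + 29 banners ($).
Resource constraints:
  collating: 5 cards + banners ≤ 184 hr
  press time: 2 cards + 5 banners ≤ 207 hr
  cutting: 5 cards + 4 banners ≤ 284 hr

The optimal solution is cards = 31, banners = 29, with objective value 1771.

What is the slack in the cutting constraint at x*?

cutting used = 5·31 + 4·29 = 271; slack = 284 − 271 = 13.

13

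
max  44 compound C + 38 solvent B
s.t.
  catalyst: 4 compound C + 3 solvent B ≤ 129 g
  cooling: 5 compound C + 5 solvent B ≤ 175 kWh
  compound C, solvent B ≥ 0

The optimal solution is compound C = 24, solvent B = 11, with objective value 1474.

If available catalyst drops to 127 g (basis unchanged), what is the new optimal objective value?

Both catalyst and cooling are binding at x*.
From A_Bᵀ y = c: 4·y_catalyst + 5·y_cooling = 44; 3·y_catalyst + 5·y_cooling = 38.
→ y_catalyst = 6 and y_cooling = 4.
Δz = y_catalyst·Δb = 6 × (-2) = -12, so new z* = 1474 − 12 = 1462.

1462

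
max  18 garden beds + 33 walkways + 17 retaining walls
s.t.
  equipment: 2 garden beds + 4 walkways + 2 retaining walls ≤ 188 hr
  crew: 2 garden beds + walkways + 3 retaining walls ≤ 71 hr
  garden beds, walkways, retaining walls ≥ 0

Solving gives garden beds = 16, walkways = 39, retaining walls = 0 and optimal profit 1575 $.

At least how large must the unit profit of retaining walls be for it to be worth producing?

At the optimum: equipment uses 188 of 188 (binding); crew uses 71 of 71 (binding).
Dual feasibility on the basic columns requires 2·y_equipment + 2·y_crew = 18, 4·y_equipment + 1·y_crew = 33.
Solving: y_equipment = 8, y_crew = 1.
retaining walls enters the basis when its profit ≥ yᵀa₃ = 8·2 + 1·3 = 19.

19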